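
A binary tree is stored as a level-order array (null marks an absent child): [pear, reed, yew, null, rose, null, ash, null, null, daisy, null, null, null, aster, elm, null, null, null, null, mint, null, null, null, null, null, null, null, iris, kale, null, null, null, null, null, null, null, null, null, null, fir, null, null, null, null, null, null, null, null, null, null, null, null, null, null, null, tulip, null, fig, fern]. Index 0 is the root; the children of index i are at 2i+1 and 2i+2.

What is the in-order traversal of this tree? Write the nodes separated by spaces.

reed fir mint daisy rose pear yew tulip iris aster fig kale fern ash elm

In-order visits the left subtree, then the node, then the right subtree.
At pear: go left to reed.
  At reed: no left child.
  Visit reed.
  At reed: go right to rose.
    At rose: go left to daisy.
      At daisy: go left to mint.
        At mint: go left to fir.
          fir is a leaf — visit fir.
        Visit mint.
        At mint: no right child.
      Visit daisy.
      At daisy: no right child.
    Visit rose.
    At rose: no right child.
Visit pear.
At pear: go right to yew.
  At yew: no left child.
  Visit yew.
  At yew: go right to ash.
    At ash: go left to aster.
      At aster: go left to iris.
        At iris: go left to tulip.
          tulip is a leaf — visit tulip.
        Visit iris.
        At iris: no right child.
      Visit aster.
      At aster: go right to kale.
        At kale: go left to fig.
          fig is a leaf — visit fig.
        Visit kale.
        At kale: go right to fern.
          fern is a leaf — visit fern.
    Visit ash.
    At ash: go right to elm.
      elm is a leaf — visit elm.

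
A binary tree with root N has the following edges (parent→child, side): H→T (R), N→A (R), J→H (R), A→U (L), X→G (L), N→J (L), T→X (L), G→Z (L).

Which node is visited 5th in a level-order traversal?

Level-order visits nodes level by level from the root, left to right within each level.
Level 0: N
Level 1: J, A
Level 2: H, U
Level 3: T
Level 4: X
Level 5: G
Level 6: Z
Full level-order sequence: N, J, A, H, U, T, X, G, Z.

U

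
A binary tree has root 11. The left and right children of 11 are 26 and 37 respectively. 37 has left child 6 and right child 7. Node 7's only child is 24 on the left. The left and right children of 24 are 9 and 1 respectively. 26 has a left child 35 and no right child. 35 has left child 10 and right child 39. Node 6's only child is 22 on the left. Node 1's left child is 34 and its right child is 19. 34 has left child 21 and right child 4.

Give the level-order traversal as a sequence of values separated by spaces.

Level-order visits nodes level by level from the root, left to right within each level.
Level 0: 11
Level 1: 26, 37
Level 2: 35, 6, 7
Level 3: 10, 39, 22, 24
Level 4: 9, 1
Level 5: 34, 19
Level 6: 21, 4

11 26 37 35 6 7 10 39 22 24 9 1 34 19 21 4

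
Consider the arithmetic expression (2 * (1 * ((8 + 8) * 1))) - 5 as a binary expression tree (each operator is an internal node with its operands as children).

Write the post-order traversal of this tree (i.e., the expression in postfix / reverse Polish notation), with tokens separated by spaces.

2 1 8 8 + 1 * * * 5 -

Post-order on an expression tree gives postfix notation: for each operator, emit left operand, right operand, then the operator.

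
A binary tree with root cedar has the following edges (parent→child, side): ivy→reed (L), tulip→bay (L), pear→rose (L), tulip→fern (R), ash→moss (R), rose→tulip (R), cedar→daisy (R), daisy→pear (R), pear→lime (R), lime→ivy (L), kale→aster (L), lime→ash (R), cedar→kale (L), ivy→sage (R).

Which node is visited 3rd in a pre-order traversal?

aster

Pre-order visits the node, then its left subtree, then its right subtree.
Visit cedar.
At cedar: go left to kale.
  Visit kale.
  At kale: go left to aster.
    aster is a leaf — visit aster.
  At kale: no right child.
At cedar: go right to daisy.
  Visit daisy.
  At daisy: no left child.
  At daisy: go right to pear.
    Visit pear.
    At pear: go left to rose.
      Visit rose.
      At rose: no left child.
      At rose: go right to tulip.
        Visit tulip.
        At tulip: go left to bay.
          bay is a leaf — visit bay.
        At tulip: go right to fern.
          fern is a leaf — visit fern.
    At pear: go right to lime.
      Visit lime.
      At lime: go left to ivy.
        Visit ivy.
        At ivy: go left to reed.
          reed is a leaf — visit reed.
        At ivy: go right to sage.
          sage is a leaf — visit sage.
      At lime: go right to ash.
        Visit ash.
        At ash: no left child.
        At ash: go right to moss.
          moss is a leaf — visit moss.
Full pre-order sequence: cedar, kale, aster, daisy, pear, rose, tulip, bay, fern, lime, ivy, reed, sage, ash, moss.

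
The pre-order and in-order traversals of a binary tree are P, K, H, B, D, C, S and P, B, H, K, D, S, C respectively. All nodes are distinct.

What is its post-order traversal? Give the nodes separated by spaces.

The first element of pre-order is the root; it splits in-order into left and right subtrees.
Root P: left subtree has 0 nodes { }, right has 6 {B, H, K, D, S, C}.
  Root K: left subtree has 2 nodes {B, H}, right has 3 {D, S, C}.
    Root H: left subtree has 1 node {B}, right has 0 { }.
    Root D: left subtree has 0 nodes { }, right has 2 {S, C}.
      Root C: left subtree has 1 node {S}, right has 0 { }.

B H S C D K P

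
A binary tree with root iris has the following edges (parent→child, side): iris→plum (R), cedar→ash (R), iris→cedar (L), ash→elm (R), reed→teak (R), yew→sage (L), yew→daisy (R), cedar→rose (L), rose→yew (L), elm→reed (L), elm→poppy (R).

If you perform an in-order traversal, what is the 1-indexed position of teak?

8

In-order visits the left subtree, then the node, then the right subtree.
At iris: go left to cedar.
  At cedar: go left to rose.
    At rose: go left to yew.
      At yew: go left to sage.
        sage is a leaf — visit sage.
      Visit yew.
      At yew: go right to daisy.
        daisy is a leaf — visit daisy.
    Visit rose.
    At rose: no right child.
  Visit cedar.
  At cedar: go right to ash.
    At ash: no left child.
    Visit ash.
    At ash: go right to elm.
      At elm: go left to reed.
        At reed: no left child.
        Visit reed.
        At reed: go right to teak.
          teak is a leaf — visit teak.
      Visit elm.
      At elm: go right to poppy.
        poppy is a leaf — visit poppy.
Visit iris.
At iris: go right to plum.
  plum is a leaf — visit plum.
Full in-order sequence: sage, yew, daisy, rose, cedar, ash, reed, teak, elm, poppy, iris, plum.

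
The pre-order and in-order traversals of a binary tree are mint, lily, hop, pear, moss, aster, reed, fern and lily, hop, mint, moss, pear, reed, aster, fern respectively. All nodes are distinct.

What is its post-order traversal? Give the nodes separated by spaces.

hop lily moss reed fern aster pear mint

The first element of pre-order is the root; it splits in-order into left and right subtrees.
Root mint: left subtree has 2 nodes {lily, hop}, right has 5 {moss, pear, reed, aster, fern}.
  Root lily: left subtree has 0 nodes { }, right has 1 {hop}.
  Root pear: left subtree has 1 node {moss}, right has 3 {reed, aster, fern}.
    Root aster: left subtree has 1 node {reed}, right has 1 {fern}.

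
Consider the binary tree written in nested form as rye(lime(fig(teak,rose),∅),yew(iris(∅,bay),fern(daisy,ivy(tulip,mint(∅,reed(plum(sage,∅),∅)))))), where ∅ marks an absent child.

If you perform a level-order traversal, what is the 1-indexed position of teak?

Level-order visits nodes level by level from the root, left to right within each level.
Level 0: rye
Level 1: lime, yew
Level 2: fig, iris, fern
Level 3: teak, rose, bay, daisy, ivy
Level 4: tulip, mint
Level 5: reed
Level 6: plum
Level 7: sage
Full level-order sequence: rye, lime, yew, fig, iris, fern, teak, rose, bay, daisy, ivy, tulip, mint, reed, plum, sage.

7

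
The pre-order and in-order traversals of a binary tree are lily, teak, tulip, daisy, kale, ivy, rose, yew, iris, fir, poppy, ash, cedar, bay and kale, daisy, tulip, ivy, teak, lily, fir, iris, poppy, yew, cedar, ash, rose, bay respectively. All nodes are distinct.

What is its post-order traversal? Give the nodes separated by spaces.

The first element of pre-order is the root; it splits in-order into left and right subtrees.
Root lily: left subtree has 5 nodes {kale, daisy, tulip, ivy, teak}, right has 8 {fir, iris, poppy, yew, cedar, ash, rose, bay}.
  Root teak: left subtree has 4 nodes {kale, daisy, tulip, ivy}, right has 0 { }.
    Root tulip: left subtree has 2 nodes {kale, daisy}, right has 1 {ivy}.
      Root daisy: left subtree has 1 node {kale}, right has 0 { }.
  Root rose: left subtree has 6 nodes {fir, iris, poppy, yew, cedar, ash}, right has 1 {bay}.
    Root yew: left subtree has 3 nodes {fir, iris, poppy}, right has 2 {cedar, ash}.
      Root iris: left subtree has 1 node {fir}, right has 1 {poppy}.
      Root ash: left subtree has 1 node {cedar}, right has 0 { }.

kale daisy ivy tulip teak fir poppy iris cedar ash yew bay rose lily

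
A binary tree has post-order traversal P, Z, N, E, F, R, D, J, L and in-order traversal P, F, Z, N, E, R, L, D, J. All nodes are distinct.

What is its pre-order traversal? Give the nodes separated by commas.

L, R, F, P, E, N, Z, J, D

The last element of post-order is the root; it splits in-order into left and right subtrees.
Root L: left subtree has 6 nodes {P, F, Z, N, E, R}, right has 2 {D, J}.
  Root R: left subtree has 5 nodes {P, F, Z, N, E}, right has 0 { }.
    Root F: left subtree has 1 node {P}, right has 3 {Z, N, E}.
      Root E: left subtree has 2 nodes {Z, N}, right has 0 { }.
        Root N: left subtree has 1 node {Z}, right has 0 { }.
  Root J: left subtree has 1 node {D}, right has 0 { }.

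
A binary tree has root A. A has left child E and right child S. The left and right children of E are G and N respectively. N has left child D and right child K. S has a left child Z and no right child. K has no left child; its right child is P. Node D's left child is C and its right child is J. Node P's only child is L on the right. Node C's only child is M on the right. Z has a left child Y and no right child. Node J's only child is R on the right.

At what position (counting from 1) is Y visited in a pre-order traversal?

15

Pre-order visits the node, then its left subtree, then its right subtree.
Visit A.
At A: go left to E.
  Visit E.
  At E: go left to G.
    G is a leaf — visit G.
  At E: go right to N.
    Visit N.
    At N: go left to D.
      Visit D.
      At D: go left to C.
        Visit C.
        At C: no left child.
        At C: go right to M.
          M is a leaf — visit M.
      At D: go right to J.
        Visit J.
        At J: no left child.
        At J: go right to R.
          R is a leaf — visit R.
    At N: go right to K.
      Visit K.
      At K: no left child.
      At K: go right to P.
        Visit P.
        At P: no left child.
        At P: go right to L.
          L is a leaf — visit L.
At A: go right to S.
  Visit S.
  At S: go left to Z.
    Visit Z.
    At Z: go left to Y.
      Y is a leaf — visit Y.
    At Z: no right child.
  At S: no right child.
Full pre-order sequence: A, E, G, N, D, C, M, J, R, K, P, L, S, Z, Y.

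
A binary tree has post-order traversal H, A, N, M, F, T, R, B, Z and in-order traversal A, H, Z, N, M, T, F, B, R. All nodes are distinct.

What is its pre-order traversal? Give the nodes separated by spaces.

The last element of post-order is the root; it splits in-order into left and right subtrees.
Root Z: left subtree has 2 nodes {A, H}, right has 6 {N, M, T, F, B, R}.
  Root A: left subtree has 0 nodes { }, right has 1 {H}.
  Root B: left subtree has 4 nodes {N, M, T, F}, right has 1 {R}.
    Root T: left subtree has 2 nodes {N, M}, right has 1 {F}.
      Root M: left subtree has 1 node {N}, right has 0 { }.

Z A H B T M N F R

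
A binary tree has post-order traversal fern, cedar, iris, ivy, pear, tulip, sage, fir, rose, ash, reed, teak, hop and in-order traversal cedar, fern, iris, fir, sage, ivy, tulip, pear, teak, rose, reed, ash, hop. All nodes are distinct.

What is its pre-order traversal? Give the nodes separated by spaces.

hop teak fir iris cedar fern sage tulip ivy pear reed rose ash

The last element of post-order is the root; it splits in-order into left and right subtrees.
Root hop: left subtree has 12 nodes {cedar, fern, iris, fir, sage, ivy, tulip, pear, teak, rose, reed, ash}, right has 0 { }.
  Root teak: left subtree has 8 nodes {cedar, fern, iris, fir, sage, ivy, tulip, pear}, right has 3 {rose, reed, ash}.
    Root fir: left subtree has 3 nodes {cedar, fern, iris}, right has 4 {sage, ivy, tulip, pear}.
      Root iris: left subtree has 2 nodes {cedar, fern}, right has 0 { }.
        Root cedar: left subtree has 0 nodes { }, right has 1 {fern}.
      Root sage: left subtree has 0 nodes { }, right has 3 {ivy, tulip, pear}.
        Root tulip: left subtree has 1 node {ivy}, right has 1 {pear}.
    Root reed: left subtree has 1 node {rose}, right has 1 {ash}.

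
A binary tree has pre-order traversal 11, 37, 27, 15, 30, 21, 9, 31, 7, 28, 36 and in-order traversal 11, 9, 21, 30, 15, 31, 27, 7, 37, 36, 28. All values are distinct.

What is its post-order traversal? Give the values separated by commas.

The first element of pre-order is the root; it splits in-order into left and right subtrees.
Root 11: left subtree has 0 nodes { }, right has 10 {9, 21, 30, 15, 31, 27, 7, 37, 36, 28}.
  Root 37: left subtree has 7 nodes {9, 21, 30, 15, 31, 27, 7}, right has 2 {36, 28}.
    Root 27: left subtree has 5 nodes {9, 21, 30, 15, 31}, right has 1 {7}.
      Root 15: left subtree has 3 nodes {9, 21, 30}, right has 1 {31}.
        Root 30: left subtree has 2 nodes {9, 21}, right has 0 { }.
          Root 21: left subtree has 1 node {9}, right has 0 { }.
    Root 28: left subtree has 1 node {36}, right has 0 { }.

9, 21, 30, 31, 15, 7, 27, 36, 28, 37, 11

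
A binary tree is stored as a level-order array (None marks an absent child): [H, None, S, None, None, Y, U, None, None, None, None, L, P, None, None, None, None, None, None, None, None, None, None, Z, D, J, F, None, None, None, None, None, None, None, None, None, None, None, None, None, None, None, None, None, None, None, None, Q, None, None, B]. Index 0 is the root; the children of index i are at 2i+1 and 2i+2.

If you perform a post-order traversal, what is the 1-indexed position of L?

5

Post-order visits the left subtree, then the right subtree, then the node.
At H: no left child.
At H: go right to S.
  At S: go left to Y.
    At Y: go left to L.
      At L: go left to Z.
        At Z: go left to Q.
          Q is a leaf — visit Q.
        At Z: no right child.
        Visit Z.
      At L: go right to D.
        At D: no left child.
        At D: go right to B.
          B is a leaf — visit B.
        Visit D.
      Visit L.
    At Y: go right to P.
      At P: go left to J.
        J is a leaf — visit J.
      At P: go right to F.
        F is a leaf — visit F.
      Visit P.
    Visit Y.
  At S: go right to U.
    U is a leaf — visit U.
  Visit S.
Visit H.
Full post-order sequence: Q, Z, B, D, L, J, F, P, Y, U, S, H.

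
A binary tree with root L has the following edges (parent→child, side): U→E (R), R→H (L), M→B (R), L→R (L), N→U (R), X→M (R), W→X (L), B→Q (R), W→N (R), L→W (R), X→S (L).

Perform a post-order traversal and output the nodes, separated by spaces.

Post-order visits the left subtree, then the right subtree, then the node.
At L: go left to R.
  At R: go left to H.
    H is a leaf — visit H.
  At R: no right child.
  Visit R.
At L: go right to W.
  At W: go left to X.
    At X: go left to S.
      S is a leaf — visit S.
    At X: go right to M.
      At M: no left child.
      At M: go right to B.
        At B: no left child.
        At B: go right to Q.
          Q is a leaf — visit Q.
        Visit B.
      Visit M.
    Visit X.
  At W: go right to N.
    At N: no left child.
    At N: go right to U.
      At U: no left child.
      At U: go right to E.
        E is a leaf — visit E.
      Visit U.
    Visit N.
  Visit W.
Visit L.

H R S Q B M X E U N W L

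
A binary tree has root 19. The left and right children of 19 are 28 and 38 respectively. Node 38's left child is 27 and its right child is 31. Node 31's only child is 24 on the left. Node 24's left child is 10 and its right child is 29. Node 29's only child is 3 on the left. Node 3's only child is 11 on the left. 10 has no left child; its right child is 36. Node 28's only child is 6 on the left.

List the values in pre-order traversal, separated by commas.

19, 28, 6, 38, 27, 31, 24, 10, 36, 29, 3, 11

Pre-order visits the node, then its left subtree, then its right subtree.
Visit 19.
At 19: go left to 28.
  Visit 28.
  At 28: go left to 6.
    6 is a leaf — visit 6.
  At 28: no right child.
At 19: go right to 38.
  Visit 38.
  At 38: go left to 27.
    27 is a leaf — visit 27.
  At 38: go right to 31.
    Visit 31.
    At 31: go left to 24.
      Visit 24.
      At 24: go left to 10.
        Visit 10.
        At 10: no left child.
        At 10: go right to 36.
          36 is a leaf — visit 36.
      At 24: go right to 29.
        Visit 29.
        At 29: go left to 3.
          Visit 3.
          At 3: go left to 11.
            11 is a leaf — visit 11.
          At 3: no right child.
        At 29: no right child.
    At 31: no right child.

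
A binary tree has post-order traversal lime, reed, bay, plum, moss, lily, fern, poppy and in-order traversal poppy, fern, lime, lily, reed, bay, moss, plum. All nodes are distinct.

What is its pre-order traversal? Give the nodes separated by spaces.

The last element of post-order is the root; it splits in-order into left and right subtrees.
Root poppy: left subtree has 0 nodes { }, right has 7 {fern, lime, lily, reed, bay, moss, plum}.
  Root fern: left subtree has 0 nodes { }, right has 6 {lime, lily, reed, bay, moss, plum}.
    Root lily: left subtree has 1 node {lime}, right has 4 {reed, bay, moss, plum}.
      Root moss: left subtree has 2 nodes {reed, bay}, right has 1 {plum}.
        Root bay: left subtree has 1 node {reed}, right has 0 { }.

poppy fern lily lime moss bay reed plum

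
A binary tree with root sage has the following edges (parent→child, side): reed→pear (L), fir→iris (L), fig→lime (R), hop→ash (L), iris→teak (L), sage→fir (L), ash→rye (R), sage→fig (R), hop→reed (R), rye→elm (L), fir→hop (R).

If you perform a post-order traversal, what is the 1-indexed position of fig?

11

Post-order visits the left subtree, then the right subtree, then the node.
At sage: go left to fir.
  At fir: go left to iris.
    At iris: go left to teak.
      teak is a leaf — visit teak.
    At iris: no right child.
    Visit iris.
  At fir: go right to hop.
    At hop: go left to ash.
      At ash: no left child.
      At ash: go right to rye.
        At rye: go left to elm.
          elm is a leaf — visit elm.
        At rye: no right child.
        Visit rye.
      Visit ash.
    At hop: go right to reed.
      At reed: go left to pear.
        pear is a leaf — visit pear.
      At reed: no right child.
      Visit reed.
    Visit hop.
  Visit fir.
At sage: go right to fig.
  At fig: no left child.
  At fig: go right to lime.
    lime is a leaf — visit lime.
  Visit fig.
Visit sage.
Full post-order sequence: teak, iris, elm, rye, ash, pear, reed, hop, fir, lime, fig, sage.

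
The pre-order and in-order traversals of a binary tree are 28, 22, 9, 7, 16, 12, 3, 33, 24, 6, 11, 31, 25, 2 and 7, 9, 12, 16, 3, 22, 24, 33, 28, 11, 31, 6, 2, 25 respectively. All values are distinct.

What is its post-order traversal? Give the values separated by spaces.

The first element of pre-order is the root; it splits in-order into left and right subtrees.
Root 28: left subtree has 8 nodes {7, 9, 12, 16, 3, 22, 24, 33}, right has 5 {11, 31, 6, 2, 25}.
  Root 22: left subtree has 5 nodes {7, 9, 12, 16, 3}, right has 2 {24, 33}.
    Root 9: left subtree has 1 node {7}, right has 3 {12, 16, 3}.
      Root 16: left subtree has 1 node {12}, right has 1 {3}.
    Root 33: left subtree has 1 node {24}, right has 0 { }.
  Root 6: left subtree has 2 nodes {11, 31}, right has 2 {2, 25}.
    Root 11: left subtree has 0 nodes { }, right has 1 {31}.
    Root 25: left subtree has 1 node {2}, right has 0 { }.

7 12 3 16 9 24 33 22 31 11 2 25 6 28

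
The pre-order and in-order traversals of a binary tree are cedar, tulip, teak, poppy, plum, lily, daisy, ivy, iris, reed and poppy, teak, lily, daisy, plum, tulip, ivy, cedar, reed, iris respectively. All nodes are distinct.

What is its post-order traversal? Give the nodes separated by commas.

poppy, daisy, lily, plum, teak, ivy, tulip, reed, iris, cedar

The first element of pre-order is the root; it splits in-order into left and right subtrees.
Root cedar: left subtree has 7 nodes {poppy, teak, lily, daisy, plum, tulip, ivy}, right has 2 {reed, iris}.
  Root tulip: left subtree has 5 nodes {poppy, teak, lily, daisy, plum}, right has 1 {ivy}.
    Root teak: left subtree has 1 node {poppy}, right has 3 {lily, daisy, plum}.
      Root plum: left subtree has 2 nodes {lily, daisy}, right has 0 { }.
        Root lily: left subtree has 0 nodes { }, right has 1 {daisy}.
  Root iris: left subtree has 1 node {reed}, right has 0 { }.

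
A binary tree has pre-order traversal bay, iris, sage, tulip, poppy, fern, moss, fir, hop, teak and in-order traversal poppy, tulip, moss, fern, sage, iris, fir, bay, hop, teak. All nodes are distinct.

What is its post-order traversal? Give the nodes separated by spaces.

The first element of pre-order is the root; it splits in-order into left and right subtrees.
Root bay: left subtree has 7 nodes {poppy, tulip, moss, fern, sage, iris, fir}, right has 2 {hop, teak}.
  Root iris: left subtree has 5 nodes {poppy, tulip, moss, fern, sage}, right has 1 {fir}.
    Root sage: left subtree has 4 nodes {poppy, tulip, moss, fern}, right has 0 { }.
      Root tulip: left subtree has 1 node {poppy}, right has 2 {moss, fern}.
        Root fern: left subtree has 1 node {moss}, right has 0 { }.
  Root hop: left subtree has 0 nodes { }, right has 1 {teak}.

poppy moss fern tulip sage fir iris teak hop bay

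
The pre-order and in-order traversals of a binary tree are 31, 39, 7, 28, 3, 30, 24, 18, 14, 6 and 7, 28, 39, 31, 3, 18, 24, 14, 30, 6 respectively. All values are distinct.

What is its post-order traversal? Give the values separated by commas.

28, 7, 39, 18, 14, 24, 6, 30, 3, 31

The first element of pre-order is the root; it splits in-order into left and right subtrees.
Root 31: left subtree has 3 nodes {7, 28, 39}, right has 6 {3, 18, 24, 14, 30, 6}.
  Root 39: left subtree has 2 nodes {7, 28}, right has 0 { }.
    Root 7: left subtree has 0 nodes { }, right has 1 {28}.
  Root 3: left subtree has 0 nodes { }, right has 5 {18, 24, 14, 30, 6}.
    Root 30: left subtree has 3 nodes {18, 24, 14}, right has 1 {6}.
      Root 24: left subtree has 1 node {18}, right has 1 {14}.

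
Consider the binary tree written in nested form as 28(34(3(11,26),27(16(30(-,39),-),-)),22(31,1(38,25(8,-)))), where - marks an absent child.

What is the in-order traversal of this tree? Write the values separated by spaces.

In-order visits the left subtree, then the node, then the right subtree.
At 28: go left to 34.
  At 34: go left to 3.
    At 3: go left to 11.
      11 is a leaf — visit 11.
    Visit 3.
    At 3: go right to 26.
      26 is a leaf — visit 26.
  Visit 34.
  At 34: go right to 27.
    At 27: go left to 16.
      At 16: go left to 30.
        At 30: no left child.
        Visit 30.
        At 30: go right to 39.
          39 is a leaf — visit 39.
      Visit 16.
      At 16: no right child.
    Visit 27.
    At 27: no right child.
Visit 28.
At 28: go right to 22.
  At 22: go left to 31.
    31 is a leaf — visit 31.
  Visit 22.
  At 22: go right to 1.
    At 1: go left to 38.
      38 is a leaf — visit 38.
    Visit 1.
    At 1: go right to 25.
      At 25: go left to 8.
        8 is a leaf — visit 8.
      Visit 25.
      At 25: no right child.

11 3 26 34 30 39 16 27 28 31 22 38 1 8 25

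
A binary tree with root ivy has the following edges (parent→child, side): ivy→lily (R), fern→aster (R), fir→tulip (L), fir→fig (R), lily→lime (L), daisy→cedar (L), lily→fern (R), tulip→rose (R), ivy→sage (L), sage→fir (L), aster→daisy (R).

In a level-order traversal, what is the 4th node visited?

Level-order visits nodes level by level from the root, left to right within each level.
Level 0: ivy
Level 1: sage, lily
Level 2: fir, lime, fern
Level 3: tulip, fig, aster
Level 4: rose, daisy
Level 5: cedar
Full level-order sequence: ivy, sage, lily, fir, lime, fern, tulip, fig, aster, rose, daisy, cedar.

fir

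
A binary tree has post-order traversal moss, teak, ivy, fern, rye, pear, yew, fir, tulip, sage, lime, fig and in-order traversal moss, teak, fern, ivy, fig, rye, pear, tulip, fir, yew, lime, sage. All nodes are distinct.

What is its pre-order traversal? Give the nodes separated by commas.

fig, fern, teak, moss, ivy, lime, tulip, pear, rye, fir, yew, sage

The last element of post-order is the root; it splits in-order into left and right subtrees.
Root fig: left subtree has 4 nodes {moss, teak, fern, ivy}, right has 7 {rye, pear, tulip, fir, yew, lime, sage}.
  Root fern: left subtree has 2 nodes {moss, teak}, right has 1 {ivy}.
    Root teak: left subtree has 1 node {moss}, right has 0 { }.
  Root lime: left subtree has 5 nodes {rye, pear, tulip, fir, yew}, right has 1 {sage}.
    Root tulip: left subtree has 2 nodes {rye, pear}, right has 2 {fir, yew}.
      Root pear: left subtree has 1 node {rye}, right has 0 { }.
      Root fir: left subtree has 0 nodes { }, right has 1 {yew}.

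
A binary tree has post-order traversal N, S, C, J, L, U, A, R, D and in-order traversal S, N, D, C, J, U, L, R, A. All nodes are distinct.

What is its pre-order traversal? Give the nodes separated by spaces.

The last element of post-order is the root; it splits in-order into left and right subtrees.
Root D: left subtree has 2 nodes {S, N}, right has 6 {C, J, U, L, R, A}.
  Root S: left subtree has 0 nodes { }, right has 1 {N}.
  Root R: left subtree has 4 nodes {C, J, U, L}, right has 1 {A}.
    Root U: left subtree has 2 nodes {C, J}, right has 1 {L}.
      Root J: left subtree has 1 node {C}, right has 0 { }.

D S N R U J C L A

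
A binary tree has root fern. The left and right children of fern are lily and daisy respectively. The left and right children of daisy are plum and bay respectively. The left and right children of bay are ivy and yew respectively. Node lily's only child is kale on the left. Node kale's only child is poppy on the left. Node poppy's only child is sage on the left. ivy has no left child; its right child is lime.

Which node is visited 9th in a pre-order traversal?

Pre-order visits the node, then its left subtree, then its right subtree.
Visit fern.
At fern: go left to lily.
  Visit lily.
  At lily: go left to kale.
    Visit kale.
    At kale: go left to poppy.
      Visit poppy.
      At poppy: go left to sage.
        sage is a leaf — visit sage.
      At poppy: no right child.
    At kale: no right child.
  At lily: no right child.
At fern: go right to daisy.
  Visit daisy.
  At daisy: go left to plum.
    plum is a leaf — visit plum.
  At daisy: go right to bay.
    Visit bay.
    At bay: go left to ivy.
      Visit ivy.
      At ivy: no left child.
      At ivy: go right to lime.
        lime is a leaf — visit lime.
    At bay: go right to yew.
      yew is a leaf — visit yew.
Full pre-order sequence: fern, lily, kale, poppy, sage, daisy, plum, bay, ivy, lime, yew.

ivy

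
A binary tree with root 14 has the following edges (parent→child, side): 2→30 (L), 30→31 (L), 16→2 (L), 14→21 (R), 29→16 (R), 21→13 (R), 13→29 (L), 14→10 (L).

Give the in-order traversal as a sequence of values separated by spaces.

10 14 21 29 31 30 2 16 13

In-order visits the left subtree, then the node, then the right subtree.
At 14: go left to 10.
  10 is a leaf — visit 10.
Visit 14.
At 14: go right to 21.
  At 21: no left child.
  Visit 21.
  At 21: go right to 13.
    At 13: go left to 29.
      At 29: no left child.
      Visit 29.
      At 29: go right to 16.
        At 16: go left to 2.
          At 2: go left to 30.
            At 30: go left to 31.
              31 is a leaf — visit 31.
            Visit 30.
            At 30: no right child.
          Visit 2.
          At 2: no right child.
        Visit 16.
        At 16: no right child.
    Visit 13.
    At 13: no right child.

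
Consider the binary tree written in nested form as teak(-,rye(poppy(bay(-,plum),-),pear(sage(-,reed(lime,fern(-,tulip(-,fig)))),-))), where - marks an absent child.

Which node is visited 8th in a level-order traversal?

reed

Level-order visits nodes level by level from the root, left to right within each level.
Level 0: teak
Level 1: rye
Level 2: poppy, pear
Level 3: bay, sage
Level 4: plum, reed
Level 5: lime, fern
Level 6: tulip
Level 7: fig
Full level-order sequence: teak, rye, poppy, pear, bay, sage, plum, reed, lime, fern, tulip, fig.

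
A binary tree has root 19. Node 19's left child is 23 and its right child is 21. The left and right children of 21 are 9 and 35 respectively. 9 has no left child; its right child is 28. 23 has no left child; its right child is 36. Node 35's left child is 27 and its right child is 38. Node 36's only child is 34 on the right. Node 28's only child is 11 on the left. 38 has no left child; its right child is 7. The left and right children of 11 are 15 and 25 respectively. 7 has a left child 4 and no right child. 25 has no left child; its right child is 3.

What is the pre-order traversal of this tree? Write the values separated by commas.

19, 23, 36, 34, 21, 9, 28, 11, 15, 25, 3, 35, 27, 38, 7, 4

Pre-order visits the node, then its left subtree, then its right subtree.
Visit 19.
At 19: go left to 23.
  Visit 23.
  At 23: no left child.
  At 23: go right to 36.
    Visit 36.
    At 36: no left child.
    At 36: go right to 34.
      34 is a leaf — visit 34.
At 19: go right to 21.
  Visit 21.
  At 21: go left to 9.
    Visit 9.
    At 9: no left child.
    At 9: go right to 28.
      Visit 28.
      At 28: go left to 11.
        Visit 11.
        At 11: go left to 15.
          15 is a leaf — visit 15.
        At 11: go right to 25.
          Visit 25.
          At 25: no left child.
          At 25: go right to 3.
            3 is a leaf — visit 3.
      At 28: no right child.
  At 21: go right to 35.
    Visit 35.
    At 35: go left to 27.
      27 is a leaf — visit 27.
    At 35: go right to 38.
      Visit 38.
      At 38: no left child.
      At 38: go right to 7.
        Visit 7.
        At 7: go left to 4.
          4 is a leaf — visit 4.
        At 7: no right child.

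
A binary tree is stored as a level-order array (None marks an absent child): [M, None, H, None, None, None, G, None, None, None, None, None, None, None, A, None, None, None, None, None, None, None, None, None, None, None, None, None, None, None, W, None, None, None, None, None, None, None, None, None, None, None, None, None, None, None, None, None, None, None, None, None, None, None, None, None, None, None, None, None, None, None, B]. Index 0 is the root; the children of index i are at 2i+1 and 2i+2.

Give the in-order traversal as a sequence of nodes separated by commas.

M, H, G, A, W, B

In-order visits the left subtree, then the node, then the right subtree.
At M: no left child.
Visit M.
At M: go right to H.
  At H: no left child.
  Visit H.
  At H: go right to G.
    At G: no left child.
    Visit G.
    At G: go right to A.
      At A: no left child.
      Visit A.
      At A: go right to W.
        At W: no left child.
        Visit W.
        At W: go right to B.
          B is a leaf — visit B.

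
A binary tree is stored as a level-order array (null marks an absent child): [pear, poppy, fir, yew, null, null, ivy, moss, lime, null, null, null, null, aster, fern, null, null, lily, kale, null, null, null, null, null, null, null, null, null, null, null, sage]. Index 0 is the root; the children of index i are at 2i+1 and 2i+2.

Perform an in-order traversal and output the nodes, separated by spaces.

In-order visits the left subtree, then the node, then the right subtree.
At pear: go left to poppy.
  At poppy: go left to yew.
    At yew: go left to moss.
      moss is a leaf — visit moss.
    Visit yew.
    At yew: go right to lime.
      At lime: go left to lily.
        lily is a leaf — visit lily.
      Visit lime.
      At lime: go right to kale.
        kale is a leaf — visit kale.
  Visit poppy.
  At poppy: no right child.
Visit pear.
At pear: go right to fir.
  At fir: no left child.
  Visit fir.
  At fir: go right to ivy.
    At ivy: go left to aster.
      aster is a leaf — visit aster.
    Visit ivy.
    At ivy: go right to fern.
      At fern: no left child.
      Visit fern.
      At fern: go right to sage.
        sage is a leaf — visit sage.

moss yew lily lime kale poppy pear fir aster ivy fern sage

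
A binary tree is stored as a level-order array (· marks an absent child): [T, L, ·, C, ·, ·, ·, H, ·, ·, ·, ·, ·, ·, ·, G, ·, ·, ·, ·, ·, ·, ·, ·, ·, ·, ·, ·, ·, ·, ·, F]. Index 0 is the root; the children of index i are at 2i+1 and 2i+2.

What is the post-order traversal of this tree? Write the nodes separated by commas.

F, G, H, C, L, T

Post-order visits the left subtree, then the right subtree, then the node.
At T: go left to L.
  At L: go left to C.
    At C: go left to H.
      At H: go left to G.
        At G: go left to F.
          F is a leaf — visit F.
        At G: no right child.
        Visit G.
      At H: no right child.
      Visit H.
    At C: no right child.
    Visit C.
  At L: no right child.
  Visit L.
At T: no right child.
Visit T.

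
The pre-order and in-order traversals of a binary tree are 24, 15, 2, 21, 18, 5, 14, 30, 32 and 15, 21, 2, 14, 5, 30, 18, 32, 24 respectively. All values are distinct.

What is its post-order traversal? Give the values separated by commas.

The first element of pre-order is the root; it splits in-order into left and right subtrees.
Root 24: left subtree has 8 nodes {15, 21, 2, 14, 5, 30, 18, 32}, right has 0 { }.
  Root 15: left subtree has 0 nodes { }, right has 7 {21, 2, 14, 5, 30, 18, 32}.
    Root 2: left subtree has 1 node {21}, right has 5 {14, 5, 30, 18, 32}.
      Root 18: left subtree has 3 nodes {14, 5, 30}, right has 1 {32}.
        Root 5: left subtree has 1 node {14}, right has 1 {30}.

21, 14, 30, 5, 32, 18, 2, 15, 24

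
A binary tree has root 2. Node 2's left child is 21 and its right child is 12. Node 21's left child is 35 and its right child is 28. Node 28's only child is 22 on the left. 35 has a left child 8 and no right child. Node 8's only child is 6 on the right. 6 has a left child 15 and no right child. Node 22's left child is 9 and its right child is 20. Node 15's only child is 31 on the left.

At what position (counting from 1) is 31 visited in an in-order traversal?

In-order visits the left subtree, then the node, then the right subtree.
At 2: go left to 21.
  At 21: go left to 35.
    At 35: go left to 8.
      At 8: no left child.
      Visit 8.
      At 8: go right to 6.
        At 6: go left to 15.
          At 15: go left to 31.
            31 is a leaf — visit 31.
          Visit 15.
          At 15: no right child.
        Visit 6.
        At 6: no right child.
    Visit 35.
    At 35: no right child.
  Visit 21.
  At 21: go right to 28.
    At 28: go left to 22.
      At 22: go left to 9.
        9 is a leaf — visit 9.
      Visit 22.
      At 22: go right to 20.
        20 is a leaf — visit 20.
    Visit 28.
    At 28: no right child.
Visit 2.
At 2: go right to 12.
  12 is a leaf — visit 12.
Full in-order sequence: 8, 31, 15, 6, 35, 21, 9, 22, 20, 28, 2, 12.

2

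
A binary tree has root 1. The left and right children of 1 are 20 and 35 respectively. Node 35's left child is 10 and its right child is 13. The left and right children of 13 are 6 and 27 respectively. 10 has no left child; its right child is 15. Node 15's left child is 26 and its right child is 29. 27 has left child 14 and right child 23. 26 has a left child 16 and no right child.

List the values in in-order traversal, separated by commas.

In-order visits the left subtree, then the node, then the right subtree.
At 1: go left to 20.
  20 is a leaf — visit 20.
Visit 1.
At 1: go right to 35.
  At 35: go left to 10.
    At 10: no left child.
    Visit 10.
    At 10: go right to 15.
      At 15: go left to 26.
        At 26: go left to 16.
          16 is a leaf — visit 16.
        Visit 26.
        At 26: no right child.
      Visit 15.
      At 15: go right to 29.
        29 is a leaf — visit 29.
  Visit 35.
  At 35: go right to 13.
    At 13: go left to 6.
      6 is a leaf — visit 6.
    Visit 13.
    At 13: go right to 27.
      At 27: go left to 14.
        14 is a leaf — visit 14.
      Visit 27.
      At 27: go right to 23.
        23 is a leaf — visit 23.

20, 1, 10, 16, 26, 15, 29, 35, 6, 13, 14, 27, 23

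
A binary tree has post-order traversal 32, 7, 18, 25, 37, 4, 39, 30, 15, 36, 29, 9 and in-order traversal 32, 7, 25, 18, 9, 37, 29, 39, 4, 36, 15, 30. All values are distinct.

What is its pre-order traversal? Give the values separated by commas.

9, 25, 7, 32, 18, 29, 37, 36, 39, 4, 15, 30

The last element of post-order is the root; it splits in-order into left and right subtrees.
Root 9: left subtree has 4 nodes {32, 7, 25, 18}, right has 7 {37, 29, 39, 4, 36, 15, 30}.
  Root 25: left subtree has 2 nodes {32, 7}, right has 1 {18}.
    Root 7: left subtree has 1 node {32}, right has 0 { }.
  Root 29: left subtree has 1 node {37}, right has 5 {39, 4, 36, 15, 30}.
    Root 36: left subtree has 2 nodes {39, 4}, right has 2 {15, 30}.
      Root 39: left subtree has 0 nodes { }, right has 1 {4}.
      Root 15: left subtree has 0 nodes { }, right has 1 {30}.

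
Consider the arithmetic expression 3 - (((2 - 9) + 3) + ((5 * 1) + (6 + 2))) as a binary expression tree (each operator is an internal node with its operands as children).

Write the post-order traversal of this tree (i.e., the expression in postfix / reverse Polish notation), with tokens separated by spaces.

3 2 9 - 3 + 5 1 * 6 2 + + + -

Post-order on an expression tree gives postfix notation: for each operator, emit left operand, right operand, then the operator.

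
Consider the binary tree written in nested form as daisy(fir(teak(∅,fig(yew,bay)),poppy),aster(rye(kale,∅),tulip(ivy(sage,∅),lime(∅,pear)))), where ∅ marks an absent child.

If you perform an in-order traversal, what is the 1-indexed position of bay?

In-order visits the left subtree, then the node, then the right subtree.
At daisy: go left to fir.
  At fir: go left to teak.
    At teak: no left child.
    Visit teak.
    At teak: go right to fig.
      At fig: go left to yew.
        yew is a leaf — visit yew.
      Visit fig.
      At fig: go right to bay.
        bay is a leaf — visit bay.
  Visit fir.
  At fir: go right to poppy.
    poppy is a leaf — visit poppy.
Visit daisy.
At daisy: go right to aster.
  At aster: go left to rye.
    At rye: go left to kale.
      kale is a leaf — visit kale.
    Visit rye.
    At rye: no right child.
  Visit aster.
  At aster: go right to tulip.
    At tulip: go left to ivy.
      At ivy: go left to sage.
        sage is a leaf — visit sage.
      Visit ivy.
      At ivy: no right child.
    Visit tulip.
    At tulip: go right to lime.
      At lime: no left child.
      Visit lime.
      At lime: go right to pear.
        pear is a leaf — visit pear.
Full in-order sequence: teak, yew, fig, bay, fir, poppy, daisy, kale, rye, aster, sage, ivy, tulip, lime, pear.

4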